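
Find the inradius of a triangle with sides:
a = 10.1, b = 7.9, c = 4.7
s = (a+b+c)/2 = (10.1+7.9+4.7)/2 = 11.35
Area = √(s(s-a)(s-b)(s-c)) = √(11.35·1.25·3.45·6.65) = 18.0415
r = Area/s = 18.0415/11.35 = 1.59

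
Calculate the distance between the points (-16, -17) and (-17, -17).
Using the distance formula: d = sqrt((x₂-x₁)² + (y₂-y₁)²)
dx = (-17) - (-16) = -1
dy = (-17) - (-17) = 0
d = sqrt((-1)² + 0²) = sqrt(1 + 0) = sqrt(1) = 1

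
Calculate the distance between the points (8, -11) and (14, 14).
Using the distance formula: d = sqrt((x₂-x₁)² + (y₂-y₁)²)
dx = 14 - 8 = 6
dy = 14 - (-11) = 25
d = sqrt(6² + 25²) = sqrt(36 + 625) = sqrt(661) = 25.71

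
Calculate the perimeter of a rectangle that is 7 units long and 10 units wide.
Perimeter = 2 * (length + width)
Perimeter = 2 * (7 + 10)
Perimeter = 2 * 17
Perimeter = 34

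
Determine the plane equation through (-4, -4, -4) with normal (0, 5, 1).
d = n·P = (0)(-4) + (5)(-4) + (1)(-4) = -24
Plane: 5y + z = -24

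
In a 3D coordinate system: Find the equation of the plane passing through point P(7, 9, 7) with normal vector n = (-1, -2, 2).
d = n·P = (-1)(7) + (-2)(9) + (2)(7) = -11
Plane: -x - 2y + 2z = -11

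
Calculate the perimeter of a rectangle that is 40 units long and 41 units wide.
Perimeter = 2 * (length + width)
Perimeter = 2 * (40 + 41)
Perimeter = 2 * 81
Perimeter = 162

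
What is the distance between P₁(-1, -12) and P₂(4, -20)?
Using the distance formula: d = sqrt((x₂-x₁)² + (y₂-y₁)²)
dx = 4 - (-1) = 5
dy = (-20) - (-12) = -8
d = sqrt(5² + (-8)²) = sqrt(25 + 64) = sqrt(89) = 9.43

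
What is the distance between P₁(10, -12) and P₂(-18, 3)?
Using the distance formula: d = sqrt((x₂-x₁)² + (y₂-y₁)²)
dx = (-18) - 10 = -28
dy = 3 - (-12) = 15
d = sqrt((-28)² + 15²) = sqrt(784 + 225) = sqrt(1009) = 31.76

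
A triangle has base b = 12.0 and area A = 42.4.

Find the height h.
A = ½bh  →  h = 2A/b
h = 2·42.4/12.0 = 7.067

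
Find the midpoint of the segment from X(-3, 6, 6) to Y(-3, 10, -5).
Midpoint = ((-3-3)/2, (6+10)/2, (6-5)/2) = (-3, 8, 0.5)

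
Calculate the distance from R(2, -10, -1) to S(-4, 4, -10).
d = √[(-6)² + (14)² + (-9)²] = √313 = 17.69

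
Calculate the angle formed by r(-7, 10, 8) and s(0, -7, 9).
r·s = 2, |r|² = 213, |s|² = 130
cos θ = 2/√27690 ≈ 0.01202
θ ≈ 89.31°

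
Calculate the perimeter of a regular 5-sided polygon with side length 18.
Perimeter = number of sides * side length
Perimeter = 5 * 18
Perimeter = 90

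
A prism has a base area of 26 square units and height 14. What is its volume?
Volume = base area * height
Volume = 26 * 14
Volume = 364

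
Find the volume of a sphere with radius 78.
Volume = (4/3) * pi * r³
Volume = (4/3) * pi * 78³
Volume = (4/3) * pi * 474552
Volume = 1987798.77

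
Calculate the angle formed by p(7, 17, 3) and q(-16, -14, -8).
p·q = -374, |p|² = 347, |q|² = 516
cos θ = -374/√179052 ≈ -0.8839
θ ≈ 152.1°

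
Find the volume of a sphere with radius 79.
Volume = (4/3) * pi * r³
Volume = (4/3) * pi * 79³
Volume = (4/3) * pi * 493039
Volume = 2065236.93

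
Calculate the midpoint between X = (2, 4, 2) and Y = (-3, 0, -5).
Midpoint = ((2-3)/2, (4+0)/2, (2-5)/2) = (-0.5, 2, -1.5)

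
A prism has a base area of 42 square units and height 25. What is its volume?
Volume = base area * height
Volume = 42 * 25
Volume = 1050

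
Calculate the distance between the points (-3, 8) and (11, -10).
Using the distance formula: d = sqrt((x₂-x₁)² + (y₂-y₁)²)
dx = 11 - (-3) = 14
dy = (-10) - 8 = -18
d = sqrt(14² + (-18)²) = sqrt(196 + 324) = sqrt(520) = 22.80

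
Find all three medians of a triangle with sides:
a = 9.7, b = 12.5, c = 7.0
Using m_x = ½√(2y² + 2z² - x²):
m_a = ½√(2·12.5² + 2·7.0² - 9.7²) = ½√316.41 = 8.894
m_b = ½√(2·9.7² + 2·7.0² - 12.5²) = ½√129.93 = 5.699
m_c = ½√(2·9.7² + 2·12.5² - 7.0²) = ½√451.68 = 10.63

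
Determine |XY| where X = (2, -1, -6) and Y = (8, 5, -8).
d = √[(6)² + (6)² + (-2)²] = √76 = 8.718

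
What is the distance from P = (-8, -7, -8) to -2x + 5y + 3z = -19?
d = |(-2)(-8) + 5(-7) + 3(-8) - (-19)| / √((-2)² + 5² + 3²) = 24/√38 = 3.893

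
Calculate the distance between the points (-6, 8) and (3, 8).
Using the distance formula: d = sqrt((x₂-x₁)² + (y₂-y₁)²)
dx = 3 - (-6) = 9
dy = 8 - 8 = 0
d = sqrt(9² + 0²) = sqrt(81 + 0) = sqrt(81) = 9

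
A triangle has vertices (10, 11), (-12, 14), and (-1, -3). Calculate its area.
Using the coordinate formula: Area = (1/2)|x₁(y₂-y₃) + x₂(y₃-y₁) + x₃(y₁-y₂)|
Area = (1/2)|10(14-(-3)) + (-12)((-3)-11) + (-1)(11-14)|
Area = (1/2)|10*17 + (-12)*(-14) + (-1)*(-3)|
Area = (1/2)|170 + 168 + 3|
Area = (1/2)*341 = 170.50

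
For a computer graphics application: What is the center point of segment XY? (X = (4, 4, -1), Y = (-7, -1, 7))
Midpoint = ((4-7)/2, (4-1)/2, (-1+7)/2) = (-1.5, 1.5, 3)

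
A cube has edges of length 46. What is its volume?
Volume = s³
Volume = 46³
Volume = 97336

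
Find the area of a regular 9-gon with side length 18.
For a regular 9-gon with side length s = 18:
Apothem a = s / (2*tan(pi/9)) = 18 / (2*tan(pi/9)) ≈ 24.7273
Perimeter P = 9 * 18 = 162
Area = (1/2) * P * a = (1/2) * 162 * 24.7273 = 2002.91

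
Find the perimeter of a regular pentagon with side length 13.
Perimeter = number of sides * side length
Perimeter = 5 * 13
Perimeter = 65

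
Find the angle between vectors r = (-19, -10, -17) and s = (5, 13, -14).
r·s = 13, |r|² = 750, |s|² = 390
cos θ = 13/√292500 ≈ 0.02404
θ ≈ 88.62°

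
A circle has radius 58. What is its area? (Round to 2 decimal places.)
Area = pi * r²
Area = pi * 58²
Area = pi * 3364
Area = 10568.32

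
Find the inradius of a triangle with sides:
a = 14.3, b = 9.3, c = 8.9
s = (a+b+c)/2 = (14.3+9.3+8.9)/2 = 16.25
Area = √(s(s-a)(s-b)(s-c)) = √(16.25·1.95·6.95·7.35) = 40.2328
r = Area/s = 40.2328/16.25 = 2.476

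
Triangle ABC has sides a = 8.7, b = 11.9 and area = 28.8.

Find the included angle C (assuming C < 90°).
Area = ½ab·sin(C)  →  sin(C) = 2·Area/(ab)
sin(C) = 2·28.8/(8.7·11.9) = 0.556360
C = arcsin(0.556360) = 33.8°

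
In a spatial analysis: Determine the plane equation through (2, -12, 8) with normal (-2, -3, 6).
d = n·P = (-2)(2) + (-3)(-12) + (6)(8) = 80
Plane: -2x - 3y + 6z = 80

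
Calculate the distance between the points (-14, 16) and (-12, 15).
Using the distance formula: d = sqrt((x₂-x₁)² + (y₂-y₁)²)
dx = (-12) - (-14) = 2
dy = 15 - 16 = -1
d = sqrt(2² + (-1)²) = sqrt(4 + 1) = sqrt(5) = 2.24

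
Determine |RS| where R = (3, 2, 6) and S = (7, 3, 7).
d = √[(4)² + (1)² + (1)²] = √18 = 4.243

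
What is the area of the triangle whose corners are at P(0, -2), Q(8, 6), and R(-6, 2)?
Using the coordinate formula: Area = (1/2)|x₁(y₂-y₃) + x₂(y₃-y₁) + x₃(y₁-y₂)|
Area = (1/2)|0(6-2) + 8(2-(-2)) + (-6)((-2)-6)|
Area = (1/2)|0*4 + 8*4 + (-6)*(-8)|
Area = (1/2)|0 + 32 + 48|
Area = (1/2)*80 = 40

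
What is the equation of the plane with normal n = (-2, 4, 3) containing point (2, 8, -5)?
d = n·P = (-2)(2) + (4)(8) + (3)(-5) = 13
Plane: -2x + 4y + 3z = 13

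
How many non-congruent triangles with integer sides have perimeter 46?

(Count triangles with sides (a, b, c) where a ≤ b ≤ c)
With a ≤ b ≤ c and a + b + c = 46, the triangle inequality a + b > c gives c < 46/2, so c ≤ 22.
Iterate a from 1 to ⌊p/3⌋ = 15; for each a, b ranges from a to ⌊(p−a)/2⌋ with c = p − a − b, keeping only c ≥ b.
Triples: (2, 22, 22), (3, 21, 22), (4, 20, 22), …
Count = 44 triangles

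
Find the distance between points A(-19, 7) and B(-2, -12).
Using the distance formula: d = sqrt((x₂-x₁)² + (y₂-y₁)²)
dx = (-2) - (-19) = 17
dy = (-12) - 7 = -19
d = sqrt(17² + (-19)²) = sqrt(289 + 361) = sqrt(650) = 25.50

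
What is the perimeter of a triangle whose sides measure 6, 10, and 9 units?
Perimeter = sum of all sides
Perimeter = 6 + 10 + 9
Perimeter = 25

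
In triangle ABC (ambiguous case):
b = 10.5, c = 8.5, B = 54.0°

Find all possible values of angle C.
sin(C)/c = sin(B)/b  →  sin(C) = c·sin(B)/b = 8.5·sin(54.0°)/10.5 = 0.654919
C₁ = arcsin(0.654919) = 40.91°,  C₂ = 180° - C₁ = 139.09°
Check C₂: A = 180° - 54.0° - 139.09° = -13.09° ≤ 0, rejected
C = 40.91° (one solution)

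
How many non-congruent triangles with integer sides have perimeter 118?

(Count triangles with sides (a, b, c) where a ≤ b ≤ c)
With a ≤ b ≤ c and a + b + c = 118, the triangle inequality a + b > c gives c < 118/2, so c ≤ 58.
Iterate a from 1 to ⌊p/3⌋ = 39; for each a, b ranges from a to ⌊(p−a)/2⌋ with c = p − a − b, keeping only c ≥ b.
Triples: (2, 58, 58), (3, 57, 58), (4, 56, 58), …
Count = 290 triangles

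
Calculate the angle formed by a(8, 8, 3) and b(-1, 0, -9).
a·b = -35, |a|² = 137, |b|² = 82
cos θ = -35/√11234 ≈ -0.3302
θ ≈ 109.3°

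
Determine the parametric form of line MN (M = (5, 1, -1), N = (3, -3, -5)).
Direction vector d = N - M = (-2, -4, -4)
x = 5 - 2t, y = 1 - 4t, z = -1 - 4t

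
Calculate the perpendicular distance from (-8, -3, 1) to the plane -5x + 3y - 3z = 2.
d = |(-5)(-8) + 3(-3) + (-3)(1) - (2)| / √((-5)² + 3² + (-3)²) = 26/√43 = 3.965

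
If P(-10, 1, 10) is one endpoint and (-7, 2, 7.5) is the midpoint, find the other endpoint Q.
Q = (2×(-7) - (-10), 2×2 - 1, 2×7.5 - 10) = (-4, 3, 5)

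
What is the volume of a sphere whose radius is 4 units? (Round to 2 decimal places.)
Volume = (4/3) * pi * r³
Volume = (4/3) * pi * 4³
Volume = (4/3) * pi * 64
Volume = 268.08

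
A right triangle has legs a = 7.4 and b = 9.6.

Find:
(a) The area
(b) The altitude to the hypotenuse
(a) Area = ½ab = ½·7.4·9.6 = 35.52
(b) Hypotenuse c = √(7.4² + 9.6²) = √146.92 = 12.1211
    Area = ½·c·h_c  →  h_c = 2·Area/c = 2·35.52/12.1211 = 5.861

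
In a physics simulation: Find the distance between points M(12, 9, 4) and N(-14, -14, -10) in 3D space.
d = √[(-26)² + (-23)² + (-14)²] = √1401 = 37.43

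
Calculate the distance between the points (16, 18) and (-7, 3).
Using the distance formula: d = sqrt((x₂-x₁)² + (y₂-y₁)²)
dx = (-7) - 16 = -23
dy = 3 - 18 = -15
d = sqrt((-23)² + (-15)²) = sqrt(529 + 225) = sqrt(754) = 27.46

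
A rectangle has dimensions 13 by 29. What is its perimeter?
Perimeter = 2 * (length + width)
Perimeter = 2 * (13 + 29)
Perimeter = 2 * 42
Perimeter = 84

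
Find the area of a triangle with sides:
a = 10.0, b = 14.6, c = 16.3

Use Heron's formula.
s = (a+b+c)/2 = (10.0+14.6+16.3)/2 = 20.45
A = √(s(s-a)(s-b)(s-c)) = √(20.45·10.45·5.85·4.15)
A = √5188.16 = 72.03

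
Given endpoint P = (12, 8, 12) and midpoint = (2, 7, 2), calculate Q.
Q = (2×2 - 12, 2×7 - 8, 2×2 - 12) = (-8, 6, -8)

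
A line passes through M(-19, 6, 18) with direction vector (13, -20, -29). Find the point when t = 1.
P(1) = (-19 + 13(1), 6 + (-20)(1), 18 + (-29)(1)) = (-6, -14, -11)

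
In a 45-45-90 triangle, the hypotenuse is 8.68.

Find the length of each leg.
In a 45-45-90 triangle, hypotenuse = leg·√2  →  leg = hypotenuse/√2
leg = 8.68/√2 = 6.138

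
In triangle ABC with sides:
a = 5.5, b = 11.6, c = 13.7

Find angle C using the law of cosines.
cos(C) = (a² + b² - c²)/(2ab)
cos(C) = (5.5² + 11.6² - 13.7²)/(2·5.5·11.6) = -22.88/127.6 = -0.179310
C = arccos(-0.179310) = 100.3°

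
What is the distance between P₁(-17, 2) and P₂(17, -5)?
Using the distance formula: d = sqrt((x₂-x₁)² + (y₂-y₁)²)
dx = 17 - (-17) = 34
dy = (-5) - 2 = -7
d = sqrt(34² + (-7)²) = sqrt(1156 + 49) = sqrt(1205) = 34.71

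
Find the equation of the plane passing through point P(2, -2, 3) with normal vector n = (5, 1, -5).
d = n·P = (5)(2) + (1)(-2) + (-5)(3) = -7
Plane: 5x + y - 5z = -7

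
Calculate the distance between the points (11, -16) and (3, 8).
Using the distance formula: d = sqrt((x₂-x₁)² + (y₂-y₁)²)
dx = 3 - 11 = -8
dy = 8 - (-16) = 24
d = sqrt((-8)² + 24²) = sqrt(64 + 576) = sqrt(640) = 25.30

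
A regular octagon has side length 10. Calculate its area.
For a regular 8-gon with side length s = 10:
Apothem a = s / (2*tan(pi/8)) = 10 / (2*tan(pi/8)) ≈ 12.0711
Perimeter P = 8 * 10 = 80
Area = (1/2) * P * a = (1/2) * 80 * 12.0711 = 482.84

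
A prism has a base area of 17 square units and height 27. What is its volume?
Volume = base area * height
Volume = 17 * 27
Volume = 459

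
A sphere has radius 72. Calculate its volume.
Volume = (4/3) * pi * r³
Volume = (4/3) * pi * 72³
Volume = (4/3) * pi * 373248
Volume = 1563457.57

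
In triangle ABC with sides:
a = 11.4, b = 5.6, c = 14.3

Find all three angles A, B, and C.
By the law of cosines:
cos(A) = (b² + c² - a²)/(2bc) = 0.661151  →  A = 48.61°
cos(B) = (a² + c² - b²)/(2ac) = 0.929610  →  B = 21.63°
cos(C) = (a² + b² - c²)/(2ab) = -0.338111  →  C = 109.8°
Check: A + B + C = 180.0° ✓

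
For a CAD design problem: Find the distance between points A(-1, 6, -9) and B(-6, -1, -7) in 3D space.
d = √[(-5)² + (-7)² + (2)²] = √78 = 8.832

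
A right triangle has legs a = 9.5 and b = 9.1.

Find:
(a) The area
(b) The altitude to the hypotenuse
(a) Area = ½ab = ½·9.5·9.1 = 43.225
(b) Hypotenuse c = √(9.5² + 9.1²) = √173.06 = 13.1552
    Area = ½·c·h_c  →  h_c = 2·Area/c = 2·43.225/13.1552 = 6.572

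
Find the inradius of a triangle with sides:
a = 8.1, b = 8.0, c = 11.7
s = (a+b+c)/2 = (8.1+8.0+11.7)/2 = 13.9
Area = √(s(s-a)(s-b)(s-c)) = √(13.9·5.8·5.9·2.2) = 32.3488
r = Area/s = 32.3488/13.9 = 2.327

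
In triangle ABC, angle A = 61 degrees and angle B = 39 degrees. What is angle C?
Sum of angles in a triangle = 180 degrees
Third angle = 180 - 61 - 39
Third angle = 80 degrees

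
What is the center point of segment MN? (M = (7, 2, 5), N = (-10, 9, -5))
Midpoint = ((7-10)/2, (2+9)/2, (5-5)/2) = (-1.5, 5.5, 0)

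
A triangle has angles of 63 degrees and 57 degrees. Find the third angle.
Sum of angles in a triangle = 180 degrees
Third angle = 180 - 63 - 57
Third angle = 60 degrees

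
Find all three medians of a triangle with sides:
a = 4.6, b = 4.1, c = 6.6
Using m_x = ½√(2y² + 2z² - x²):
m_a = ½√(2·4.1² + 2·6.6² - 4.6²) = ½√99.58 = 4.989
m_b = ½√(2·4.6² + 2·6.6² - 4.1²) = ½√112.63 = 5.306
m_c = ½√(2·4.6² + 2·4.1² - 6.6²) = ½√32.38 = 2.845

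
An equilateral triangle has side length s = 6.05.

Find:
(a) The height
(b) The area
(a) Height h = s·√3/2 = 6.05·√3/2 = 5.239
(b) Area = (√3/4)·s² = (√3/4)·6.05² = (√3/4)·36.6025 = 15.85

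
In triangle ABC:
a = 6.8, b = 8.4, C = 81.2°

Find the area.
Using A = ½ab·sin(C):
A = ½·6.8·8.4·sin(81.2°) = ½·57.12·0.988228 = 28.22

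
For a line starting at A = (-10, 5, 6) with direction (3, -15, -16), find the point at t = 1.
P(1) = (-10 + 3(1), 5 + (-15)(1), 6 + (-16)(1)) = (-7, -10, -10)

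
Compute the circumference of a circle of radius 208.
Circumference = 2 * pi * r
Circumference = 2 * pi * 208
Circumference = 1306.90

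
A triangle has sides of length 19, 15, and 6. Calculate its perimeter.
Perimeter = sum of all sides
Perimeter = 19 + 15 + 6
Perimeter = 40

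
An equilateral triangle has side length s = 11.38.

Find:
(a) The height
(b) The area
(a) Height h = s·√3/2 = 11.38·√3/2 = 9.855
(b) Area = (√3/4)·s² = (√3/4)·11.38² = (√3/4)·129.504 = 56.08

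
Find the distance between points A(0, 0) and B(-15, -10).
Using the distance formula: d = sqrt((x₂-x₁)² + (y₂-y₁)²)
dx = (-15) - 0 = -15
dy = (-10) - 0 = -10
d = sqrt((-15)² + (-10)²) = sqrt(225 + 100) = sqrt(325) = 18.03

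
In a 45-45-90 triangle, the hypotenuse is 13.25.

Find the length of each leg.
In a 45-45-90 triangle, hypotenuse = leg·√2  →  leg = hypotenuse/√2
leg = 13.25/√2 = 9.369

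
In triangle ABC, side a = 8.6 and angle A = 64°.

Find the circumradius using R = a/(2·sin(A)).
R = a/(2·sin(A)) = 8.6/(2·sin(64°))
R = 8.6/(2·0.898794) = 8.6/1.797588 = 4.784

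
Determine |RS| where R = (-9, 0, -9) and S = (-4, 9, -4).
d = √[(5)² + (9)² + (5)²] = √131 = 11.45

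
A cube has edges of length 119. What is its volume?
Volume = s³
Volume = 119³
Volume = 1685159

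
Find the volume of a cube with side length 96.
Volume = s³
Volume = 96³
Volume = 884736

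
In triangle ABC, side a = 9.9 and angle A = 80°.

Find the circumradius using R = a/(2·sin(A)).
R = a/(2·sin(A)) = 9.9/(2·sin(80°))
R = 9.9/(2·0.984808) = 9.9/1.969616 = 5.026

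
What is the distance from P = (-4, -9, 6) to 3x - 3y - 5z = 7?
d = |3(-4) + (-3)(-9) + (-5)(6) - (7)| / √(3² + (-3)² + (-5)²) = 22/√43 = 3.355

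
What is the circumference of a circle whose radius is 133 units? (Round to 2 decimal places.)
Circumference = 2 * pi * r
Circumference = 2 * pi * 133
Circumference = 835.66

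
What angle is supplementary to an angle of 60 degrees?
Supplementary angles sum to 180 degrees.
Other angle = 180 - 60
Other angle = 120 degrees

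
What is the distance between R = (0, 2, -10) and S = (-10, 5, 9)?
d = √[(-10)² + (3)² + (19)²] = √470 = 21.68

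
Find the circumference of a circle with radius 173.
Circumference = 2 * pi * r
Circumference = 2 * pi * 173
Circumference = 1086.99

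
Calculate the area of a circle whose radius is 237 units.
Area = pi * r²
Area = pi * 237²
Area = pi * 56169
Area = 176460.12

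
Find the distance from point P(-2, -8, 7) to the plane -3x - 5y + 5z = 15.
d = |(-3)(-2) + (-5)(-8) + 5(7) - (15)| / √((-3)² + (-5)² + 5²) = 66/√59 = 8.592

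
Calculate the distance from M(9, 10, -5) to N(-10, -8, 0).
d = √[(-19)² + (-18)² + (5)²] = √710 = 26.65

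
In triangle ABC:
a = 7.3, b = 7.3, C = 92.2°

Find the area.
Using A = ½ab·sin(C):
A = ½·7.3·7.3·sin(92.2°) = ½·53.29·0.999263 = 26.63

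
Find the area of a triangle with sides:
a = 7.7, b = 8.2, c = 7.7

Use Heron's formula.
s = (a+b+c)/2 = (7.7+8.2+7.7)/2 = 11.8
A = √(s(s-a)(s-b)(s-c)) = √(11.8·4.1·3.6·4.1)
A = √714.089 = 26.72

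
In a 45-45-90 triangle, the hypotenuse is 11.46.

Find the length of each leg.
In a 45-45-90 triangle, hypotenuse = leg·√2  →  leg = hypotenuse/√2
leg = 11.46/√2 = 8.103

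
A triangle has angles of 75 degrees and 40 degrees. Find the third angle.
Sum of angles in a triangle = 180 degrees
Third angle = 180 - 75 - 40
Third angle = 65 degrees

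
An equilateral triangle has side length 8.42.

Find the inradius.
For an equilateral triangle, r = s/(2√3) where s is the side.
r = 8.42/(2√3) = 8.42/3.464102 = 2.431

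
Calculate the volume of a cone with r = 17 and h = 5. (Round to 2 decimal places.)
Volume = (1/3) * pi * r² * h
Volume = (1/3) * pi * 17² * 5
Volume = (1/3) * pi * 289 * 5
Volume = (1/3) * pi * 1445
Volume = 1513.20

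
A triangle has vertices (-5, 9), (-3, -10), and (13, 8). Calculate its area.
Using the coordinate formula: Area = (1/2)|x₁(y₂-y₃) + x₂(y₃-y₁) + x₃(y₁-y₂)|
Area = (1/2)|(-5)((-10)-8) + (-3)(8-9) + 13(9-(-10))|
Area = (1/2)|(-5)*(-18) + (-3)*(-1) + 13*19|
Area = (1/2)|90 + 3 + 247|
Area = (1/2)*340 = 170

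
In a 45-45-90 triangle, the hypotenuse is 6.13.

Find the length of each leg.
In a 45-45-90 triangle, hypotenuse = leg·√2  →  leg = hypotenuse/√2
leg = 6.13/√2 = 4.335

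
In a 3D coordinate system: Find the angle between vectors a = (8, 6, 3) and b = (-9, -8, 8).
a·b = -96, |a|² = 109, |b|² = 209
cos θ = -96/√22781 ≈ -0.636
θ ≈ 129.5°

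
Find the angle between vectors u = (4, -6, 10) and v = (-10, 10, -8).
u·v = -180, |u|² = 152, |v|² = 264
cos θ = -180/√40128 ≈ -0.8986
θ ≈ 154.0°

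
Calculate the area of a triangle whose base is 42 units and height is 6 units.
Area = (1/2) * base * height
Area = (1/2) * 42 * 6
Area = 126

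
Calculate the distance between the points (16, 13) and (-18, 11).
Using the distance formula: d = sqrt((x₂-x₁)² + (y₂-y₁)²)
dx = (-18) - 16 = -34
dy = 11 - 13 = -2
d = sqrt((-34)² + (-2)²) = sqrt(1156 + 4) = sqrt(1160) = 34.06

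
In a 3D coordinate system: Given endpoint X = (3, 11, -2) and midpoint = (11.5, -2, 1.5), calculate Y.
Y = (2×11.5 - 3, 2×(-2) - 11, 2×1.5 - (-2)) = (20, -15, 5)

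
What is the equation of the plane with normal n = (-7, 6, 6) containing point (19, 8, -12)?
d = n·P = (-7)(19) + (6)(8) + (6)(-12) = -157
Plane: -7x + 6y + 6z = -157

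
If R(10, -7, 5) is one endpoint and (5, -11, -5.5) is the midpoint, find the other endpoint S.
S = (2×5 - 10, 2×(-11) - (-7), 2×(-5.5) - 5) = (0, -15, -16)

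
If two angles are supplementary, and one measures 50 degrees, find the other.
Supplementary angles sum to 180 degrees.
Other angle = 180 - 50
Other angle = 130 degrees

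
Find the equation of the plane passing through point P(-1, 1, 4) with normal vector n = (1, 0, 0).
d = n·P = (1)(-1) + (0)(1) + (0)(4) = -1
Plane: x = -1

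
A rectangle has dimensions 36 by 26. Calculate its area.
Area = length * width
Area = 36 * 26
Area = 936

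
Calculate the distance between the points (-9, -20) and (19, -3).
Using the distance formula: d = sqrt((x₂-x₁)² + (y₂-y₁)²)
dx = 19 - (-9) = 28
dy = (-3) - (-20) = 17
d = sqrt(28² + 17²) = sqrt(784 + 289) = sqrt(1073) = 32.76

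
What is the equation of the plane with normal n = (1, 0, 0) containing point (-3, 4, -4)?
d = n·P = (1)(-3) + (0)(4) + (0)(-4) = -3
Plane: x = -3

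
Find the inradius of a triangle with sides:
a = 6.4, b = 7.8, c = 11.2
s = (a+b+c)/2 = (6.4+7.8+11.2)/2 = 12.7
Area = √(s(s-a)(s-b)(s-c)) = √(12.7·6.3·4.9·1.5) = 24.2502
r = Area/s = 24.2502/12.7 = 1.909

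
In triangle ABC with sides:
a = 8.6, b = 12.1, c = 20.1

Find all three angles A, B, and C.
By the law of cosines:
cos(A) = (b² + c² - a²)/(2bc) = 0.979524  →  A = 11.61°
cos(B) = (a² + c² - b²)/(2ac) = 0.959042  →  B = 16.46°
cos(C) = (a² + b² - c²)/(2ab) = -0.882376  →  C = 151.9°
Check: A + B + C = 180.0° ✓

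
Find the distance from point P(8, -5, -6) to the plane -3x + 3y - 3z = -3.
d = |(-3)(8) + 3(-5) + (-3)(-6) - (-3)| / √((-3)² + 3² + (-3)²) = 18/√27 = 3.464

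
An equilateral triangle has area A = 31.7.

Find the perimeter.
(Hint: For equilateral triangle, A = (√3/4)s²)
A = (√3/4)s²  →  s² = 4A/√3 = 4·31.7/√3 = 73.208
s = 8.55617
Perimeter = 3s = 25.67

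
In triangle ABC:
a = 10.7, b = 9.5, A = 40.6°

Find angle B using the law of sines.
sin(B)/b = sin(A)/a
sin(B) = b·sin(A)/a = 9.5·sin(40.6°)/10.7 = 0.577790
B = arcsin(0.577790) = 35.3°  (b ≤ a, so B ≤ A and the acute solution is unique)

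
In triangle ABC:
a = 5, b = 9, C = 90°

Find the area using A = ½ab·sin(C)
A = ½·5·9·sin(90°) = ½·45·1.000000 = 22.5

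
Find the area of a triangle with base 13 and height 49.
Area = (1/2) * base * height
Area = (1/2) * 13 * 49
Area = 318.50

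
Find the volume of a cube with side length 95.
Volume = s³
Volume = 95³
Volume = 857375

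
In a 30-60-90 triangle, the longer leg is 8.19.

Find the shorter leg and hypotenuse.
In a 30-60-90 triangle, sides are in ratio 1 : √3 : 2.
Long leg = short leg·√3  →  short leg = 8.19/√3 = 4.728
Hypotenuse = 2·(short leg) = 2·8.19/√3 = 9.457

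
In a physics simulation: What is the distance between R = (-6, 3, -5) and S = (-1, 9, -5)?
d = √[(5)² + (6)² + (0)²] = √61 = 7.81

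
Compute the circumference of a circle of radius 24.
Circumference = 2 * pi * r
Circumference = 2 * pi * 24
Circumference = 150.80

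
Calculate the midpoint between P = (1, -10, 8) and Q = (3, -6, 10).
Midpoint = ((1+3)/2, (-10-6)/2, (8+10)/2) = (2, -8, 9)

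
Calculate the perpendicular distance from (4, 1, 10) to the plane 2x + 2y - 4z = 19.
d = |2(4) + 2(1) + (-4)(10) - (19)| / √(2² + 2² + (-4)²) = 49/√24 = 10.0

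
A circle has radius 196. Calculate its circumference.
Circumference = 2 * pi * r
Circumference = 2 * pi * 196
Circumference = 1231.50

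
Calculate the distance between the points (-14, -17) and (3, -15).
Using the distance formula: d = sqrt((x₂-x₁)² + (y₂-y₁)²)
dx = 3 - (-14) = 17
dy = (-15) - (-17) = 2
d = sqrt(17² + 2²) = sqrt(289 + 4) = sqrt(293) = 17.12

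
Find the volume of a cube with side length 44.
Volume = s³
Volume = 44³
Volume = 85184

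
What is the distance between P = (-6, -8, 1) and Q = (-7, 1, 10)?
d = √[(-1)² + (9)² + (9)²] = √163 = 12.77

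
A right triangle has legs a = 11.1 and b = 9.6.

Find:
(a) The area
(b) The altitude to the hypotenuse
(a) Area = ½ab = ½·11.1·9.6 = 53.28
(b) Hypotenuse c = √(11.1² + 9.6²) = √215.37 = 14.6755
    Area = ½·c·h_c  →  h_c = 2·Area/c = 2·53.28/14.6755 = 7.261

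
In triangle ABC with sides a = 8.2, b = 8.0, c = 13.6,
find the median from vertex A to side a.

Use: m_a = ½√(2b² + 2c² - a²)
m_a = ½√(2·8.0² + 2·13.6² - 8.2²)
m_a = ½√(128 + 369.92 - 67.24) = ½√430.68 = 10.38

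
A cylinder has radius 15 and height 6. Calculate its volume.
Volume = pi * r² * h
Volume = pi * 15² * 6
Volume = pi * 225 * 6
Volume = pi * 1350
Volume = 4241.15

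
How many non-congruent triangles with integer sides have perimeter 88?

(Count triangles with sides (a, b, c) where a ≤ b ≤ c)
With a ≤ b ≤ c and a + b + c = 88, the triangle inequality a + b > c gives c < 88/2, so c ≤ 43.
Iterate a from 1 to ⌊p/3⌋ = 29; for each a, b ranges from a to ⌊(p−a)/2⌋ with c = p − a − b, keeping only c ≥ b.
Triples: (2, 43, 43), (3, 42, 43), (4, 41, 43), …
Count = 161 triangles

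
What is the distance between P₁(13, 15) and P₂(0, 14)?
Using the distance formula: d = sqrt((x₂-x₁)² + (y₂-y₁)²)
dx = 0 - 13 = -13
dy = 14 - 15 = -1
d = sqrt((-13)² + (-1)²) = sqrt(169 + 1) = sqrt(170) = 13.04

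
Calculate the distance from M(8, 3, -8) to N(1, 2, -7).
d = √[(-7)² + (-1)² + (1)²] = √51 = 7.141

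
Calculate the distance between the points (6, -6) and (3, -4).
Using the distance formula: d = sqrt((x₂-x₁)² + (y₂-y₁)²)
dx = 3 - 6 = -3
dy = (-4) - (-6) = 2
d = sqrt((-3)² + 2²) = sqrt(9 + 4) = sqrt(13) = 3.61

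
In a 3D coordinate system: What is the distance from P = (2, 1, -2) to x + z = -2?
d = |1(2) + 0(1) + 1(-2) - (-2)| / √(1² + 0² + 1²) = 2/√2 = 1.414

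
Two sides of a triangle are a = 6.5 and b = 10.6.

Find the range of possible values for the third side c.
By the triangle inequality: |a - b| < c < a + b
|6.5 - 10.6| < c < 6.5 + 10.6
4.1 < c < 17.1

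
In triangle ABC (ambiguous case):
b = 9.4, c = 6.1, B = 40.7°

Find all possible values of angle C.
sin(C)/c = sin(B)/b  →  sin(C) = c·sin(B)/b = 6.1·sin(40.7°)/9.4 = 0.423170
C₁ = arcsin(0.423170) = 25.03°,  C₂ = 180° - C₁ = 154.97°
Check C₂: A = 180° - 40.7° - 154.97° = -15.67° ≤ 0, rejected
C = 25.03° (one solution)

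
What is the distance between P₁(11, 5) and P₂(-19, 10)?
Using the distance formula: d = sqrt((x₂-x₁)² + (y₂-y₁)²)
dx = (-19) - 11 = -30
dy = 10 - 5 = 5
d = sqrt((-30)² + 5²) = sqrt(900 + 25) = sqrt(925) = 30.41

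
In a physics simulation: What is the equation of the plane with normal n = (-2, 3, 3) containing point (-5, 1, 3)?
d = n·P = (-2)(-5) + (3)(1) + (3)(3) = 22
Plane: -2x + 3y + 3z = 22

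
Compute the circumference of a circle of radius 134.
Circumference = 2 * pi * r
Circumference = 2 * pi * 134
Circumference = 841.95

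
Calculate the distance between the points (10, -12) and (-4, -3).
Using the distance formula: d = sqrt((x₂-x₁)² + (y₂-y₁)²)
dx = (-4) - 10 = -14
dy = (-3) - (-12) = 9
d = sqrt((-14)² + 9²) = sqrt(196 + 81) = sqrt(277) = 16.64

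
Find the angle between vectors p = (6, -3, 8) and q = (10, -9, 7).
p·q = 143, |p|² = 109, |q|² = 230
cos θ = 143/√25070 ≈ 0.9031
θ ≈ 25.43°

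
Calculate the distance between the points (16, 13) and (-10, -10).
Using the distance formula: d = sqrt((x₂-x₁)² + (y₂-y₁)²)
dx = (-10) - 16 = -26
dy = (-10) - 13 = -23
d = sqrt((-26)² + (-23)²) = sqrt(676 + 529) = sqrt(1205) = 34.71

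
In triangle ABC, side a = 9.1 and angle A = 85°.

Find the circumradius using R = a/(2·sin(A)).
R = a/(2·sin(A)) = 9.1/(2·sin(85°))
R = 9.1/(2·0.996195) = 9.1/1.992389 = 4.567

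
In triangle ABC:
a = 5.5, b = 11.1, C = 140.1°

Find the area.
Using A = ½ab·sin(C):
A = ½·5.5·11.1·sin(140.1°) = ½·61.05·0.641450 = 19.58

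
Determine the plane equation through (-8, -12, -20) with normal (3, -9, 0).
d = n·P = (3)(-8) + (-9)(-12) + (0)(-20) = 84
Plane: 3x - 9y = 84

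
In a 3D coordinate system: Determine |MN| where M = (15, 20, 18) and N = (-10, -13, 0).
d = √[(-25)² + (-33)² + (-18)²] = √2038 = 45.14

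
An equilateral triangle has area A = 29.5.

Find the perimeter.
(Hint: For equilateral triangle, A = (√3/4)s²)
A = (√3/4)s²  →  s² = 4A/√3 = 4·29.5/√3 = 68.1273
s = 8.25393
Perimeter = 3s = 24.76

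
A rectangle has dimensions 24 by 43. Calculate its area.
Area = length * width
Area = 24 * 43
Area = 1032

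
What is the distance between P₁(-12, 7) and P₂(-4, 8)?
Using the distance formula: d = sqrt((x₂-x₁)² + (y₂-y₁)²)
dx = (-4) - (-12) = 8
dy = 8 - 7 = 1
d = sqrt(8² + 1²) = sqrt(64 + 1) = sqrt(65) = 8.06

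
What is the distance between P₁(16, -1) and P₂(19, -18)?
Using the distance formula: d = sqrt((x₂-x₁)² + (y₂-y₁)²)
dx = 19 - 16 = 3
dy = (-18) - (-1) = -17
d = sqrt(3² + (-17)²) = sqrt(9 + 289) = sqrt(298) = 17.26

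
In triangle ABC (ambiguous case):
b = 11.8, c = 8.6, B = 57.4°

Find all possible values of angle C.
sin(C)/c = sin(B)/b  →  sin(C) = c·sin(B)/b = 8.6·sin(57.4°)/11.8 = 0.613991
C₁ = arcsin(0.613991) = 37.88°,  C₂ = 180° - C₁ = 142.12°
Check C₂: A = 180° - 57.4° - 142.12° = -19.52° ≤ 0, rejected
C = 37.88° (one solution)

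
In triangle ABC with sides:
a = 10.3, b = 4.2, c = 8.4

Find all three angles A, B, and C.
By the law of cosines:
cos(A) = (b² + c² - a²)/(2bc) = -0.253543  →  A = 104.7°
cos(B) = (a² + c² - b²)/(2ac) = 0.918920  →  B = 23.23°
cos(C) = (a² + b² - c²)/(2ab) = 0.614540  →  C = 52.08°
Check: A + B + C = 180.0° ✓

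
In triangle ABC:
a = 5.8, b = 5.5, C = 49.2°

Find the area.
Using A = ½ab·sin(C):
A = ½·5.8·5.5·sin(49.2°) = ½·31.9·0.756995 = 12.07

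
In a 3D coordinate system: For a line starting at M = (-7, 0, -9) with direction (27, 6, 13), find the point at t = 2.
P(2) = (-7 + 27(2), 0 + 6(2), -9 + 13(2)) = (47, 12, 17)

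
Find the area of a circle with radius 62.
Area = pi * r²
Area = pi * 62²
Area = pi * 3844
Area = 12076.28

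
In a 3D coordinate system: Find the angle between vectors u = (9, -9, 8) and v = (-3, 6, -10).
u·v = -161, |u|² = 226, |v|² = 145
cos θ = -161/√32770 ≈ -0.8894
θ ≈ 152.8°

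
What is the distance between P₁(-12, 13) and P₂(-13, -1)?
Using the distance formula: d = sqrt((x₂-x₁)² + (y₂-y₁)²)
dx = (-13) - (-12) = -1
dy = (-1) - 13 = -14
d = sqrt((-1)² + (-14)²) = sqrt(1 + 196) = sqrt(197) = 14.04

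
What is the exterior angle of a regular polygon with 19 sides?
Exterior angle of a regular n-gon = 360/n
Exterior angle = 360/19
Exterior angle = 18.95 degrees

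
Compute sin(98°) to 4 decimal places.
sin(98 degrees) = 0.9903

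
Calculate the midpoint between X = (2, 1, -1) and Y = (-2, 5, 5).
Midpoint = ((2-2)/2, (1+5)/2, (-1+5)/2) = (0, 3, 2)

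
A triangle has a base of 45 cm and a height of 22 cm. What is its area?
Area = (1/2) * base * height
Area = (1/2) * 45 * 22
Area = 495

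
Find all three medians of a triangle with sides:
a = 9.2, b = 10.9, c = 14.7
Using m_x = ½√(2y² + 2z² - x²):
m_a = ½√(2·10.9² + 2·14.7² - 9.2²) = ½√585.16 = 12.1
m_b = ½√(2·9.2² + 2·14.7² - 10.9²) = ½√482.65 = 10.98
m_c = ½√(2·9.2² + 2·10.9² - 14.7²) = ½√190.81 = 6.907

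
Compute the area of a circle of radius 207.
Area = pi * r²
Area = pi * 207²
Area = pi * 42849
Area = 134614.10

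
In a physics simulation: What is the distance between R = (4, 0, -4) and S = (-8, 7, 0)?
d = √[(-12)² + (7)² + (4)²] = √209 = 14.46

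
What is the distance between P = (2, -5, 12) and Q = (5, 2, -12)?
d = √[(3)² + (7)² + (-24)²] = √634 = 25.18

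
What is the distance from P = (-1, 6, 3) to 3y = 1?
d = |0(-1) + 3(6) + 0(3) - (1)| / √(0² + 3² + 0²) = 17/√9 = 5.667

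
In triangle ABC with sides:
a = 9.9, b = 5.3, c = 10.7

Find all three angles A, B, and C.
By the law of cosines:
cos(A) = (b² + c² - a²)/(2bc) = 0.392964  →  A = 66.86°
cos(B) = (a² + c² - b²)/(2ac) = 0.870433  →  B = 29.49°
cos(C) = (a² + b² - c²)/(2ab) = 0.110635  →  C = 83.65°
Check: A + B + C = 180.0° ✓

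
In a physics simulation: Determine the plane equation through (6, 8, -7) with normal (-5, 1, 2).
d = n·P = (-5)(6) + (1)(8) + (2)(-7) = -36
Plane: -5x + y + 2z = -36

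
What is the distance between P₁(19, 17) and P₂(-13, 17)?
Using the distance formula: d = sqrt((x₂-x₁)² + (y₂-y₁)²)
dx = (-13) - 19 = -32
dy = 17 - 17 = 0
d = sqrt((-32)² + 0²) = sqrt(1024 + 0) = sqrt(1024) = 32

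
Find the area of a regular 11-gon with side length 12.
For a regular 11-gon with side length s = 12:
Apothem a = s / (2*tan(pi/11)) = 12 / (2*tan(pi/11)) ≈ 20.4341
Perimeter P = 11 * 12 = 132
Area = (1/2) * P * a = (1/2) * 132 * 20.4341 = 1348.65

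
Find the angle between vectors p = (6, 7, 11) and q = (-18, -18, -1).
p·q = -245, |p|² = 206, |q|² = 649
cos θ = -245/√133694 ≈ -0.6701
θ ≈ 132.1°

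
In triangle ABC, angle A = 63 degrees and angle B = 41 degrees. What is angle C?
Sum of angles in a triangle = 180 degrees
Third angle = 180 - 63 - 41
Third angle = 76 degrees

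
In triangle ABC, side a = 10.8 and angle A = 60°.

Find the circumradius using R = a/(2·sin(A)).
R = a/(2·sin(A)) = 10.8/(2·sin(60°))
R = 10.8/(2·0.866025) = 10.8/1.732051 = 6.235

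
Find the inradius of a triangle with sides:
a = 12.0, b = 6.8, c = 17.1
s = (a+b+c)/2 = (12.0+6.8+17.1)/2 = 17.95
Area = √(s(s-a)(s-b)(s-c)) = √(17.95·5.95·11.15·0.85) = 31.8154
r = Area/s = 31.8154/17.95 = 1.772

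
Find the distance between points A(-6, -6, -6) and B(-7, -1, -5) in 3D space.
d = √[(-1)² + (5)² + (1)²] = √27 = 5.196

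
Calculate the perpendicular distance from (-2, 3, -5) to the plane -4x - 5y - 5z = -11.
d = |(-4)(-2) + (-5)(3) + (-5)(-5) - (-11)| / √((-4)² + (-5)² + (-5)²) = 29/√66 = 3.57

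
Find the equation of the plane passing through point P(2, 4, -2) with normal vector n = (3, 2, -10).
d = n·P = (3)(2) + (2)(4) + (-10)(-2) = 34
Plane: 3x + 2y - 10z = 34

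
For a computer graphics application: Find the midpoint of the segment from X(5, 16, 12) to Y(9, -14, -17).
Midpoint = ((5+9)/2, (16-14)/2, (12-17)/2) = (7, 1, -2.5)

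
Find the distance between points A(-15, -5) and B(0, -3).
Using the distance formula: d = sqrt((x₂-x₁)² + (y₂-y₁)²)
dx = 0 - (-15) = 15
dy = (-3) - (-5) = 2
d = sqrt(15² + 2²) = sqrt(225 + 4) = sqrt(229) = 15.13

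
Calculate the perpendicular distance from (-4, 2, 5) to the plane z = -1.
d = |0(-4) + 0(2) + 1(5) - (-1)| / √(0² + 0² + 1²) = 6/√1 = 6.0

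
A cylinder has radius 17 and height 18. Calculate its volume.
Volume = pi * r² * h
Volume = pi * 17² * 18
Volume = pi * 289 * 18
Volume = pi * 5202
Volume = 16342.56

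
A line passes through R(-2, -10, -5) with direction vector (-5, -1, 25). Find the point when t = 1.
P(1) = (-2 + (-5)(1), -10 + (-1)(1), -5 + 25(1)) = (-7, -11, 20)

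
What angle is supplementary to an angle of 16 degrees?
Supplementary angles sum to 180 degrees.
Other angle = 180 - 16
Other angle = 164 degrees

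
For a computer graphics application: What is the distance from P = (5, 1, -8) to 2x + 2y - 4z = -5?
d = |2(5) + 2(1) + (-4)(-8) - (-5)| / √(2² + 2² + (-4)²) = 49/√24 = 10.0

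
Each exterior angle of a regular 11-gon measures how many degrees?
Exterior angle of a regular n-gon = 360/n
Exterior angle = 360/11
Exterior angle = 32.73 degrees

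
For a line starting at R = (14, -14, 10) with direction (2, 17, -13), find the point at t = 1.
P(1) = (14 + 2(1), -14 + 17(1), 10 + (-13)(1)) = (16, 3, -3)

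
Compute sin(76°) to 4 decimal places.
sin(76 degrees) = 0.9703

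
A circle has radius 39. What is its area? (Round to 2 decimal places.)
Area = pi * r²
Area = pi * 39²
Area = pi * 1521
Area = 4778.36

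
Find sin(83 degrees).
sin(83 degrees) = 0.9925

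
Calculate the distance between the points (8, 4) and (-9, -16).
Using the distance formula: d = sqrt((x₂-x₁)² + (y₂-y₁)²)
dx = (-9) - 8 = -17
dy = (-16) - 4 = -20
d = sqrt((-17)² + (-20)²) = sqrt(289 + 400) = sqrt(689) = 26.25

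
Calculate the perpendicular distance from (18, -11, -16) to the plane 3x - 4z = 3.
d = |3(18) + 0(-11) + (-4)(-16) - (3)| / √(3² + 0² + (-4)²) = 115/√25 = 23.0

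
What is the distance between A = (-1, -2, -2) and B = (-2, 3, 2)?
d = √[(-1)² + (5)² + (4)²] = √42 = 6.481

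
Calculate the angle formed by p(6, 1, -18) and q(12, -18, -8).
p·q = 198, |p|² = 361, |q|² = 532
cos θ = 198/√192052 ≈ 0.4518
θ ≈ 63.14°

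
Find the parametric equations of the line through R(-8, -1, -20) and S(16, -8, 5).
Direction vector d = S - R = (24, -7, 25)
x = -8 + 24t, y = -1 - 7t, z = -20 + 25t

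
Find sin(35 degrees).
sin(35 degrees) = 0.5736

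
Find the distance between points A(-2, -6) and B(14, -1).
Using the distance formula: d = sqrt((x₂-x₁)² + (y₂-y₁)²)
dx = 14 - (-2) = 16
dy = (-1) - (-6) = 5
d = sqrt(16² + 5²) = sqrt(256 + 25) = sqrt(281) = 16.76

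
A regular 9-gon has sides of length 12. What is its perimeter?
Perimeter = number of sides * side length
Perimeter = 9 * 12
Perimeter = 108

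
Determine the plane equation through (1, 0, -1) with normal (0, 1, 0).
d = n·P = (0)(1) + (1)(0) + (0)(-1) = 0
Plane: y = 0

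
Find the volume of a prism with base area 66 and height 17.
Volume = base area * height
Volume = 66 * 17
Volume = 1122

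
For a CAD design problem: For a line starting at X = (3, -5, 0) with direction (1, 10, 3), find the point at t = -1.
P(-1) = (3 + 1(-1), -5 + 10(-1), 0 + 3(-1)) = (2, -15, -3)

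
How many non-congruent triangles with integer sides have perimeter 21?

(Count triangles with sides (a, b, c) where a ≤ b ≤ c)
With a ≤ b ≤ c and a + b + c = 21, the triangle inequality a + b > c gives c < 21/2, so c ≤ 10.
Iterate a from 1 to ⌊p/3⌋ = 7; for each a, b ranges from a to ⌊(p−a)/2⌋ with c = p − a − b, keeping only c ≥ b.
Triples: (1, 10, 10), (2, 9, 10), (3, 8, 10), …
Count = 12 triangles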